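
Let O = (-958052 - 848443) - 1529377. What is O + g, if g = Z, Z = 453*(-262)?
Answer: -3454558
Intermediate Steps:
Z = -118686
g = -118686
O = -3335872 (O = -1806495 - 1529377 = -3335872)
O + g = -3335872 - 118686 = -3454558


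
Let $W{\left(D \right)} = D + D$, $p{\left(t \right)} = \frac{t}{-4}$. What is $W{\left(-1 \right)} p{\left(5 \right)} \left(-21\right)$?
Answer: $- \frac{105}{2} \approx -52.5$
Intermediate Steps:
$p{\left(t \right)} = - \frac{t}{4}$ ($p{\left(t \right)} = t \left(- \frac{1}{4}\right) = - \frac{t}{4}$)
$W{\left(D \right)} = 2 D$
$W{\left(-1 \right)} p{\left(5 \right)} \left(-21\right) = 2 \left(-1\right) \left(\left(- \frac{1}{4}\right) 5\right) \left(-21\right) = \left(-2\right) \left(- \frac{5}{4}\right) \left(-21\right) = \frac{5}{2} \left(-21\right) = - \frac{105}{2}$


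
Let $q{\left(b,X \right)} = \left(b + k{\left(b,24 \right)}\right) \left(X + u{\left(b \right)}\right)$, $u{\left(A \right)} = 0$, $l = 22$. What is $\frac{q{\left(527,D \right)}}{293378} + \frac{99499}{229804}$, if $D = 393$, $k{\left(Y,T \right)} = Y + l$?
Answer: $\frac{865531339}{461776972} \approx 1.8743$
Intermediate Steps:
$k{\left(Y,T \right)} = 22 + Y$ ($k{\left(Y,T \right)} = Y + 22 = 22 + Y$)
$q{\left(b,X \right)} = X \left(22 + 2 b\right)$ ($q{\left(b,X \right)} = \left(b + \left(22 + b\right)\right) \left(X + 0\right) = \left(22 + 2 b\right) X = X \left(22 + 2 b\right)$)
$\frac{q{\left(527,D \right)}}{293378} + \frac{99499}{229804} = \frac{2 \cdot 393 \left(11 + 527\right)}{293378} + \frac{99499}{229804} = 2 \cdot 393 \cdot 538 \cdot \frac{1}{293378} + 99499 \cdot \frac{1}{229804} = 422868 \cdot \frac{1}{293378} + \frac{1363}{3148} = \frac{211434}{146689} + \frac{1363}{3148} = \frac{865531339}{461776972}$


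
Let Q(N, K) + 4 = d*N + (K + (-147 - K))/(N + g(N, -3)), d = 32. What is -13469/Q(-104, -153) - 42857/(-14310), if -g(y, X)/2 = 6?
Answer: 7783289209/1105776630 ≈ 7.0388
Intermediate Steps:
g(y, X) = -12 (g(y, X) = -2*6 = -12)
Q(N, K) = -4 - 147/(-12 + N) + 32*N (Q(N, K) = -4 + (32*N + (K + (-147 - K))/(N - 12)) = -4 + (32*N - 147/(-12 + N)) = -4 + (-147/(-12 + N) + 32*N) = -4 - 147/(-12 + N) + 32*N)
-13469/Q(-104, -153) - 42857/(-14310) = -13469*(-12 - 104)/(-99 - 388*(-104) + 32*(-104)**2) - 42857/(-14310) = -13469*(-116/(-99 + 40352 + 32*10816)) - 42857*(-1/14310) = -13469*(-116/(-99 + 40352 + 346112)) + 42857/14310 = -13469/((-1/116*386365)) + 42857/14310 = -13469/(-386365/116) + 42857/14310 = -13469*(-116/386365) + 42857/14310 = 1562404/386365 + 42857/14310 = 7783289209/1105776630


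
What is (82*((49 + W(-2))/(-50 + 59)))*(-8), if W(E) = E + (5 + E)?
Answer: -32800/9 ≈ -3644.4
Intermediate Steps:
W(E) = 5 + 2*E
(82*((49 + W(-2))/(-50 + 59)))*(-8) = (82*((49 + (5 + 2*(-2)))/(-50 + 59)))*(-8) = (82*((49 + (5 - 4))/9))*(-8) = (82*((49 + 1)*(⅑)))*(-8) = (82*(50*(⅑)))*(-8) = (82*(50/9))*(-8) = (4100/9)*(-8) = -32800/9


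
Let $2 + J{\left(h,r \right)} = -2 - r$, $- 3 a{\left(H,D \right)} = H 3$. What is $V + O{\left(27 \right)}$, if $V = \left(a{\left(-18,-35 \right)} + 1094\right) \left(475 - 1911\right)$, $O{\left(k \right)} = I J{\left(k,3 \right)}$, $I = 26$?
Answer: $-1597014$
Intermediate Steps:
$a{\left(H,D \right)} = - H$ ($a{\left(H,D \right)} = - \frac{H 3}{3} = - \frac{3 H}{3} = - H$)
$J{\left(h,r \right)} = -4 - r$ ($J{\left(h,r \right)} = -2 - \left(2 + r\right) = -4 - r$)
$O{\left(k \right)} = -182$ ($O{\left(k \right)} = 26 \left(-4 - 3\right) = 26 \left(-7\right) = -182$)
$V = -1596832$ ($V = \left(\left(-1\right) \left(-18\right) + 1094\right) \left(475 - 1911\right) = \left(18 + 1094\right) \left(-1436\right) = 1112 \left(-1436\right) = -1596832$)
$V + O{\left(27 \right)} = -1596832 - 182 = -1597014$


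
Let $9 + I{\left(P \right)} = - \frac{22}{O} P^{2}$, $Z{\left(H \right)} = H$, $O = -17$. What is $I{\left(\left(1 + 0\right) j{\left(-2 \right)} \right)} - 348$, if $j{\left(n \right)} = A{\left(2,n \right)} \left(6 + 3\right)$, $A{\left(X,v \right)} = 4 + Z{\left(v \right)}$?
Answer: $\frac{1059}{17} \approx 62.294$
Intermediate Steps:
$A{\left(X,v \right)} = 4 + v$
$j{\left(n \right)} = 36 + 9 n$ ($j{\left(n \right)} = \left(4 + n\right) \left(6 + 3\right) = \left(4 + n\right) 9 = 36 + 9 n$)
$I{\left(P \right)} = -9 + \frac{22 P^{2}}{17}$ ($I{\left(P \right)} = -9 + - \frac{22}{-17} P^{2} = -9 + \left(-22\right) \left(- \frac{1}{17}\right) P^{2} = -9 + \frac{22 P^{2}}{17}$)
$I{\left(\left(1 + 0\right) j{\left(-2 \right)} \right)} - 348 = \left(-9 + \frac{22 \left(\left(1 + 0\right) \left(36 + 9 \left(-2\right)\right)\right)^{2}}{17}\right) - 348 = \left(-9 + \frac{22 \left(1 \left(36 - 18\right)\right)^{2}}{17}\right) - 348 = \left(-9 + \frac{22 \left(1 \cdot 18\right)^{2}}{17}\right) - 348 = \left(-9 + \frac{22 \cdot 18^{2}}{17}\right) - 348 = \left(-9 + \frac{22}{17} \cdot 324\right) - 348 = \left(-9 + \frac{7128}{17}\right) - 348 = \frac{6975}{17} - 348 = \frac{1059}{17}$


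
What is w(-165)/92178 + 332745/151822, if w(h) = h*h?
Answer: 966808960/388740231 ≈ 2.4870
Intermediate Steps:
w(h) = h²
w(-165)/92178 + 332745/151822 = (-165)²/92178 + 332745/151822 = 27225*(1/92178) + 332745*(1/151822) = 3025/10242 + 332745/151822 = 966808960/388740231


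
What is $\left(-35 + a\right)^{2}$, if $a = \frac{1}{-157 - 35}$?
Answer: $\frac{45171841}{36864} \approx 1225.4$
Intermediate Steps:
$a = - \frac{1}{192}$ ($a = \frac{1}{-192} = - \frac{1}{192} \approx -0.0052083$)
$\left(-35 + a\right)^{2} = \left(-35 - \frac{1}{192}\right)^{2} = \left(- \frac{6721}{192}\right)^{2} = \frac{45171841}{36864}$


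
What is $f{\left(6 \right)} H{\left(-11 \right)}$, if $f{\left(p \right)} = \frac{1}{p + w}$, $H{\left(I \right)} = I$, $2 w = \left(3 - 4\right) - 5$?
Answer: $- \frac{11}{3} \approx -3.6667$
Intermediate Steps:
$w = -3$ ($w = \frac{\left(3 - 4\right) - 5}{2} = \frac{-1 - 5}{2} = \frac{1}{2} \left(-6\right) = -3$)
$f{\left(p \right)} = \frac{1}{-3 + p}$ ($f{\left(p \right)} = \frac{1}{p - 3} = \frac{1}{-3 + p}$)
$f{\left(6 \right)} H{\left(-11 \right)} = \frac{1}{-3 + 6} \left(-11\right) = \frac{1}{3} \left(-11\right) = - \frac{11}{3}$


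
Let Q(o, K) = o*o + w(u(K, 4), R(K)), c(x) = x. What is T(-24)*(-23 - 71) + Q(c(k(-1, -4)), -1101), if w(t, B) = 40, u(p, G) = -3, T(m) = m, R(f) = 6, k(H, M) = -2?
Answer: 2300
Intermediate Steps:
Q(o, K) = 40 + o² (Q(o, K) = o*o + 40 = o² + 40 = 40 + o²)
T(-24)*(-23 - 71) + Q(c(k(-1, -4)), -1101) = -24*(-23 - 71) + (40 + (-2)²) = -24*(-94) + (40 + 4) = 2256 + 44 = 2300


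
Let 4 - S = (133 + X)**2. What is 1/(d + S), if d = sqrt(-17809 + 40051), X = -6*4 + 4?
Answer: -4255/54307661 - sqrt(22242)/162922983 ≈ -7.9265e-5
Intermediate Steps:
X = -20 (X = -24 + 4 = -20)
d = sqrt(22242) ≈ 149.14
S = -12765 (S = 4 - (133 - 20)**2 = 4 - 1*113**2 = 4 - 1*12769 = 4 - 12769 = -12765)
1/(d + S) = 1/(sqrt(22242) - 12765) = 1/(-12765 + sqrt(22242))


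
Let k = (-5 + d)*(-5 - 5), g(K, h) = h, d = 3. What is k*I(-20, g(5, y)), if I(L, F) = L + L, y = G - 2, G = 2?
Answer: -800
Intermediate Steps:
y = 0 (y = 2 - 2 = 0)
I(L, F) = 2*L
k = 20 (k = (-5 + 3)*(-5 - 5) = -2*(-10) = 20)
k*I(-20, g(5, y)) = 20*(2*(-20)) = 20*(-40) = -800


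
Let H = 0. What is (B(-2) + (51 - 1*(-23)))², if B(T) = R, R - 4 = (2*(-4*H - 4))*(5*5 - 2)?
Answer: 11236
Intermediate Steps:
R = -180 (R = 4 + (2*(-4*0 - 4))*(5*5 - 2) = 4 + (2*(0 - 4))*(25 - 2) = 4 + (2*(-4))*23 = 4 - 8*23 = 4 - 184 = -180)
B(T) = -180
(B(-2) + (51 - 1*(-23)))² = (-180 + (51 - 1*(-23)))² = (-180 + (51 + 23))² = (-180 + 74)² = (-106)² = 11236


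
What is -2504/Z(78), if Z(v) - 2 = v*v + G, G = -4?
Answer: -1252/3041 ≈ -0.41171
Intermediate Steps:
Z(v) = -2 + v² (Z(v) = 2 + (v*v - 4) = 2 + (v² - 4) = 2 + (-4 + v²) = -2 + v²)
-2504/Z(78) = -2504/(-2 + 78²) = -2504/(-2 + 6084) = -2504/6082 = -2504*1/6082 = -1252/3041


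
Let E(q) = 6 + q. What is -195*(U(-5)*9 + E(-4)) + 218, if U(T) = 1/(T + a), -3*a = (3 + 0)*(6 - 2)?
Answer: 23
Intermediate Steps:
a = -4 (a = -(3 + 0)*(6 - 2)/3 = -4 ≈ -4.0000)
U(T) = 1/(-4 + T) (U(T) = 1/(T - 4) = 1/(-4 + T))
-195*(U(-5)*9 + E(-4)) + 218 = -195*(9/(-4 - 5) + (6 - 4)) + 218 = -195*(9/(-9) + 2) + 218 = -195*(-1/9*9 + 2) + 218 = -195*(-1 + 2) + 218 = -195*1 + 218 = -195 + 218 = 23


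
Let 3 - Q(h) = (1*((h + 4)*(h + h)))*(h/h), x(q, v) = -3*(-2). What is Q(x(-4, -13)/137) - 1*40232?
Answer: -755064749/18769 ≈ -40229.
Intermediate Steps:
x(q, v) = 6
Q(h) = 3 - 2*h*(4 + h) (Q(h) = 3 - 1*((h + 4)*(h + h))*h/h = 3 - 1*((4 + h)*(2*h)) = 3 - 1*(2*h*(4 + h)) = 3 - 2*h*(4 + h))
Q(x(-4, -13)/137) - 1*40232 = (3 - 48/137 - 2*(6/137)**2) - 1*40232 = (3 - 48/137 - 2*(6*(1/137))**2) - 40232 = (3 - 8*6/137 - 2*(6/137)**2) - 40232 = (3 - 48/137 - 2*36/18769) - 40232 = (3 - 48/137 - 72/18769) - 40232 = 49659/18769 - 40232 = -755064749/18769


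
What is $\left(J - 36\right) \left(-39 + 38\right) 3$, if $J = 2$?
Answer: $102$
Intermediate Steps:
$\left(J - 36\right) \left(-39 + 38\right) 3 = \left(2 - 36\right) \left(-39 + 38\right) 3 = \left(-34\right) \left(-1\right) 3 = 34 \cdot 3 = 102$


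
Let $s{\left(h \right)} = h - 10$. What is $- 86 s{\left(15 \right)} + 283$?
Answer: $-147$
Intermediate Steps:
$s{\left(h \right)} = -10 + h$
$- 86 s{\left(15 \right)} + 283 = - 86 \left(-10 + 15\right) + 283 = \left(-86\right) 5 + 283 = -430 + 283 = -147$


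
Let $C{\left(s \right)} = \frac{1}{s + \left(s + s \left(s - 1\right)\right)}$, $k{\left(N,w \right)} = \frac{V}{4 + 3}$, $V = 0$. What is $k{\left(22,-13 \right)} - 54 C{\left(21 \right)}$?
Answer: $- \frac{9}{77} \approx -0.11688$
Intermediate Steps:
$k{\left(N,w \right)} = 0$ ($k{\left(N,w \right)} = \frac{1}{4 + 3} \cdot 0 = \frac{1}{7} \cdot 0 = 0$)
$C{\left(s \right)} = \frac{1}{2 s + s \left(-1 + s\right)}$ ($C{\left(s \right)} = \frac{1}{s + \left(s + s \left(-1 + s\right)\right)} = \frac{1}{2 s + s \left(-1 + s\right)}$)
$k{\left(22,-13 \right)} - 54 C{\left(21 \right)} = 0 - 54 \frac{1}{21 \left(1 + 21\right)} = 0 - 54 \frac{1}{21 \cdot 22} = 0 - 54 \cdot \frac{1}{21} \cdot \frac{1}{22} = 0 - \frac{9}{77} = - \frac{9}{77}$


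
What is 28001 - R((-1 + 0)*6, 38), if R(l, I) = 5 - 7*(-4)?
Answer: 27968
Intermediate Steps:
R(l, I) = 33 (R(l, I) = 5 + 28 = 33)
28001 - R((-1 + 0)*6, 38) = 28001 - 1*33 = 28001 - 33 = 27968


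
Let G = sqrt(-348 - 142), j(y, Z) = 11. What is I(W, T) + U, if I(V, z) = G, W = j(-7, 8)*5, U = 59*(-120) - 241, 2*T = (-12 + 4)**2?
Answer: -7321 + 7*I*sqrt(10) ≈ -7321.0 + 22.136*I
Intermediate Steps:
T = 32 (T = (-12 + 4)**2/2 = (1/2)*(-8)**2 = (1/2)*64 = 32)
U = -7321 (U = -7080 - 241 = -7321)
G = 7*I*sqrt(10) (G = sqrt(-490) = 7*I*sqrt(10) ≈ 22.136*I)
W = 55 (W = 11*5 = 55)
I(V, z) = 7*I*sqrt(10)
I(W, T) + U = 7*I*sqrt(10) - 7321 = -7321 + 7*I*sqrt(10)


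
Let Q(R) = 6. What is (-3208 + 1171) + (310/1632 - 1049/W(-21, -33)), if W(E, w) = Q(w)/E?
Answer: 1333907/816 ≈ 1634.7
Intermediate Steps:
W(E, w) = 6/E
(-3208 + 1171) + (310/1632 - 1049/W(-21, -33)) = (-3208 + 1171) + (310/1632 - 1049/(6/(-21))) = -2037 + (310*(1/1632) - 1049/(6*(-1/21))) = -2037 + (155/816 - 1049/(-2/7)) = -2037 + (155/816 - 1049*(-7/2)) = -2037 + (155/816 + 7343/2) = -2037 + 2996099/816 = 1333907/816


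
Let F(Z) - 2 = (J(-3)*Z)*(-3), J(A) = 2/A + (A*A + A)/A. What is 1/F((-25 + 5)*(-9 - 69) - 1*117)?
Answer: 1/11546 ≈ 8.6610e-5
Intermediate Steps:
J(A) = 2/A + (A + A²)/A (J(A) = 2/A + (A² + A)/A = 2/A + (A + A²)/A)
F(Z) = 2 + 8*Z (F(Z) = 2 + ((1 - 3 + 2/(-3))*Z)*(-3) = 2 + ((1 - 3 + 2*(-⅓))*Z)*(-3) = 2 + ((1 - 3 - ⅔)*Z)*(-3) = 2 - 8*Z/3*(-3) = 2 + 8*Z)
1/F((-25 + 5)*(-9 - 69) - 1*117) = 1/(2 + 8*((-25 + 5)*(-9 - 69) - 1*117)) = 1/(2 + 8*(-20*(-78) - 117)) = 1/(2 + 8*(1560 - 117)) = 1/(2 + 8*1443) = 1/(2 + 11544) = 1/11546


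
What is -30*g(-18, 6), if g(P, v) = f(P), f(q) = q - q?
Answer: 0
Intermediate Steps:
f(q) = 0
g(P, v) = 0
-30*g(-18, 6) = -30*0 = 0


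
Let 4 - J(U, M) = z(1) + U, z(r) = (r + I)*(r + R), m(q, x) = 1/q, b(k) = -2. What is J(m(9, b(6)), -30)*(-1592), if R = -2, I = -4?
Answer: -12736/9 ≈ -1415.1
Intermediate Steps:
z(r) = (-4 + r)*(-2 + r) (z(r) = (r - 4)*(r - 2) = (-4 + r)*(-2 + r))
J(U, M) = 1 - U (J(U, M) = 4 - ((8 + 1² - 6*1) + U) = 4 - ((8 + 1 - 6) + U) = 4 - (3 + U) = 4 + (-3 - U) = 1 - U)
J(m(9, b(6)), -30)*(-1592) = (1 - 1/9)*(-1592) = (1 - 1*⅑)*(-1592) = (1 - ⅑)*(-1592) = (8/9)*(-1592) = -12736/9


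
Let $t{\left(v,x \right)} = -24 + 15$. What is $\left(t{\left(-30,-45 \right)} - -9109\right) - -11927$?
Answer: $21027$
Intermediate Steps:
$t{\left(v,x \right)} = -9$
$\left(t{\left(-30,-45 \right)} - -9109\right) - -11927 = \left(-9 - -9109\right) - -11927 = \left(-9 + 9109\right) + 11927 = 9100 + 11927 = 21027$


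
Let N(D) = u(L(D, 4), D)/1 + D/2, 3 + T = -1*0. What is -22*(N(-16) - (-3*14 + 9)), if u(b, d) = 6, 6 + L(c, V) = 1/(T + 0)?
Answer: -682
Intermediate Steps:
T = -3 (T = -3 - 1*0 = -3 + 0 = -3)
L(c, V) = -19/3 (L(c, V) = -6 + 1/(-3 + 0) = -6 + 1/(-3) = -6 - ⅓ = -19/3)
N(D) = 6 + D/2 (N(D) = 6/1 + D/2 = 6*1 + D*(½) = 6 + D/2)
-22*(N(-16) - (-3*14 + 9)) = -22*((6 + (½)*(-16)) - (-3*14 + 9)) = -22*((6 - 8) - (-42 + 9)) = -22*(-2 - 1*(-33)) = -22*(-2 + 33) = -22*31 = -682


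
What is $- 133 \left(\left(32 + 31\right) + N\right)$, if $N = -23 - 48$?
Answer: $1064$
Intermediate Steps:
$N = -71$ ($N = -23 - 48 = -71$)
$- 133 \left(\left(32 + 31\right) + N\right) = - 133 \left(\left(32 + 31\right) - 71\right) = - 133 \left(63 - 71\right) = \left(-133\right) \left(-8\right) = 1064$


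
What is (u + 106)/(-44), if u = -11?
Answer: -95/44 ≈ -2.1591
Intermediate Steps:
(u + 106)/(-44) = (-11 + 106)/(-44) = 95*(-1/44) = -95/44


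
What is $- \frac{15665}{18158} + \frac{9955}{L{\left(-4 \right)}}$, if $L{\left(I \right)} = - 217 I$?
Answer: $\frac{11940405}{1125796} \approx 10.606$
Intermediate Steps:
$- \frac{15665}{18158} + \frac{9955}{L{\left(-4 \right)}} = - \frac{15665}{18158} + \frac{9955}{\left(-217\right) \left(-4\right)} = \left(-15665\right) \frac{1}{18158} + \frac{9955}{868} = - \frac{15665}{18158} + 9955 \cdot \frac{1}{868} = - \frac{15665}{18158} + \frac{9955}{868} = \frac{11940405}{1125796}$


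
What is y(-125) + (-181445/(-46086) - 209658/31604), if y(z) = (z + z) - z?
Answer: -23248831726/182062743 ≈ -127.70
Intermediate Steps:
y(z) = z (y(z) = 2*z - z = z)
y(-125) + (-181445/(-46086) - 209658/31604) = -125 + (-181445/(-46086) - 209658/31604) = -125 + (-181445*(-1/46086) - 209658*1/31604) = -125 + (181445/46086 - 104829/15802) = -125 - 490988851/182062743 = -23248831726/182062743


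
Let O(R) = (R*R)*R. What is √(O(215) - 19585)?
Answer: √9918790 ≈ 3149.4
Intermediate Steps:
O(R) = R³ (O(R) = R²*R = R³)
√(O(215) - 19585) = √(215³ - 19585) = √(9938375 - 19585) = √9918790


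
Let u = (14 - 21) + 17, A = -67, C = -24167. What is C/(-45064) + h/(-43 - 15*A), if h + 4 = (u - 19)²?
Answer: 13359291/21675784 ≈ 0.61632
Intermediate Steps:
u = 10 (u = -7 + 17 = 10)
h = 77 (h = -4 + (10 - 19)² = -4 + (-9)² = -4 + 81 = 77)
C/(-45064) + h/(-43 - 15*A) = -24167/(-45064) + 77/(-43 - 15*(-67)) = -24167*(-1/45064) + 77/(-43 + 1005) = 24167/45064 + 77/962 = 13359291/21675784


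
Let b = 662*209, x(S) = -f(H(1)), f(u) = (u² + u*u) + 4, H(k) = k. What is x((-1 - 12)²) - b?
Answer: -138364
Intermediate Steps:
f(u) = 4 + 2*u² (f(u) = (u² + u²) + 4 = 2*u² + 4 = 4 + 2*u²)
x(S) = -6 (x(S) = -(4 + 2*1²) = -(4 + 2*1) = -(4 + 2) = -1*6 = -6)
b = 138358
x((-1 - 12)²) - b = -6 - 1*138358 = -6 - 138358 = -138364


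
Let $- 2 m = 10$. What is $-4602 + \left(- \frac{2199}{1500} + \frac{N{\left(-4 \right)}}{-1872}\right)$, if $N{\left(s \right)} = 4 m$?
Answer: $- \frac{67325534}{14625} \approx -4603.5$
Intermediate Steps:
$m = -5$ ($m = \left(- \frac{1}{2}\right) 10 = -5$)
$N{\left(s \right)} = -20$ ($N{\left(s \right)} = 4 \left(-5\right) = -20$)
$-4602 + \left(- \frac{2199}{1500} + \frac{N{\left(-4 \right)}}{-1872}\right) = -4602 - \left(- \frac{5}{468} + \frac{733}{500}\right) = -4602 - \frac{21284}{14625} = - \frac{67325534}{14625}$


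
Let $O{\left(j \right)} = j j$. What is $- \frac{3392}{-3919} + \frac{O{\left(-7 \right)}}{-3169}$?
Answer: $\frac{10557217}{12419311} \approx 0.85006$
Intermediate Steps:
$O{\left(j \right)} = j^{2}$
$- \frac{3392}{-3919} + \frac{O{\left(-7 \right)}}{-3169} = - \frac{3392}{-3919} + \frac{\left(-7\right)^{2}}{-3169} = \left(-3392\right) \left(- \frac{1}{3919}\right) + 49 \left(- \frac{1}{3169}\right) = \frac{3392}{3919} - \frac{49}{3169} = \frac{10557217}{12419311}$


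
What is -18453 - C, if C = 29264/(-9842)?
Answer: -90792581/4921 ≈ -18450.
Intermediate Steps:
C = -14632/4921 (C = 29264*(-1/9842) = -14632/4921 ≈ -2.9734)
-18453 - C = -18453 - 1*(-14632/4921) = -18453 + 14632/4921 = -90792581/4921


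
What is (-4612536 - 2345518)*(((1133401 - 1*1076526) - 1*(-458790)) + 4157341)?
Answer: -32515028090324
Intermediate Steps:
(-4612536 - 2345518)*(((1133401 - 1*1076526) - 1*(-458790)) + 4157341) = -6958054*(((1133401 - 1076526) + 458790) + 4157341) = -6958054*((56875 + 458790) + 4157341) = -6958054*(515665 + 4157341) = -6958054*4673006 = -32515028090324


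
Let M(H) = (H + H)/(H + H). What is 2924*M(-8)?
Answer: 2924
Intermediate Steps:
M(H) = 1 (M(H) = (2*H)/((2*H)) = (2*H)*(1/(2*H)) = 1)
2924*M(-8) = 2924*1 = 2924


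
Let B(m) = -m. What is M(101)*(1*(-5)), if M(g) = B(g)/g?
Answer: 5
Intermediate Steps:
M(g) = -1 (M(g) = (-g)/g = -1)
M(101)*(1*(-5)) = -(-5) = -1*(-5) = 5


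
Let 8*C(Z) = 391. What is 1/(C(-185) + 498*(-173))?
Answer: -8/688841 ≈ -1.1614e-5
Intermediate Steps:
C(Z) = 391/8 (C(Z) = (⅛)*391 = 391/8)
1/(C(-185) + 498*(-173)) = 1/(391/8 + 498*(-173)) = 1/(391/8 - 86154) = 1/(-688841/8) = -8/688841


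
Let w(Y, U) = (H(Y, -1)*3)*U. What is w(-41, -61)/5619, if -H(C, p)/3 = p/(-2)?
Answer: 183/3746 ≈ 0.048852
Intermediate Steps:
H(C, p) = 3*p/2 (H(C, p) = -3*p/(-2) = -3*p*(-1)/2 = -(-3)*p/2 = 3*p/2)
w(Y, U) = -9*U/2 (w(Y, U) = (((3/2)*(-1))*3)*U = (-3/2*3)*U = -9*U/2)
w(-41, -61)/5619 = -9/2*(-61)/5619 = (549/2)*(1/5619) = 183/3746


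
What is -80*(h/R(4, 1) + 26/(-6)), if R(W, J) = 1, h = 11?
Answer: -1600/3 ≈ -533.33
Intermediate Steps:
-80*(h/R(4, 1) + 26/(-6)) = -80*(11/1 + 26/(-6)) = -80*(11*1 + 26*(-1/6)) = -80*(11 - 13/3) = -80*20/3 = -1600/3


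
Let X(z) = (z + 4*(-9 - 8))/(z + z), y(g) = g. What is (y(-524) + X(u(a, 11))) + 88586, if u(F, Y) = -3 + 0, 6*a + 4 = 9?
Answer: 528443/6 ≈ 88074.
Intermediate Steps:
a = ⅚ (a = -⅔ + (⅙)*9 = -⅔ + 3/2 = ⅚ ≈ 0.83333)
u(F, Y) = -3
X(z) = (-68 + z)/(2*z) (X(z) = (z + 4*(-17))/((2*z)) = (z - 68)*(1/(2*z)) = (-68 + z)*(1/(2*z)) = (-68 + z)/(2*z))
(y(-524) + X(u(a, 11))) + 88586 = (-524 + (½)*(-68 - 3)/(-3)) + 88586 = (-524 + (½)*(-⅓)*(-71)) + 88586 = (-524 + 71/6) + 88586 = -3073/6 + 88586 = 528443/6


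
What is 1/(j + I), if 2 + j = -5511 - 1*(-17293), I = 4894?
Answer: 1/16674 ≈ 5.9974e-5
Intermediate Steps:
j = 11780 (j = -2 + (-5511 - 1*(-17293)) = -2 + (-5511 + 17293) = -2 + 11782 = 11780)
1/(j + I) = 1/(11780 + 4894) = 1/16674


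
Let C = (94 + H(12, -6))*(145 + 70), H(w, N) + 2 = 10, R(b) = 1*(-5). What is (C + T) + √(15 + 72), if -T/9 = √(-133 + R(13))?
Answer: 21930 + √87 - 9*I*√138 ≈ 21939.0 - 105.73*I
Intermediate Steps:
R(b) = -5
H(w, N) = 8 (H(w, N) = -2 + 10 = 8)
T = -9*I*√138 (T = -9*√(-133 - 5) = -9*I*√138 ≈ -105.73*I)
C = 21930 (C = (94 + 8)*(145 + 70) = 102*215 = 21930)
(C + T) + √(15 + 72) = (21930 - 9*I*√138) + √(15 + 72) = (21930 - 9*I*√138) + √87 = 21930 + √87 - 9*I*√138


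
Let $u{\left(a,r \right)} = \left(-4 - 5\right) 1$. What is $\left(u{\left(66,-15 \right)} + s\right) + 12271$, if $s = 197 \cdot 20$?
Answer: $16202$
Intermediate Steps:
$u{\left(a,r \right)} = -9$ ($u{\left(a,r \right)} = \left(-9\right) 1 = -9$)
$s = 3940$
$\left(u{\left(66,-15 \right)} + s\right) + 12271 = \left(-9 + 3940\right) + 12271 = 3931 + 12271 = 16202$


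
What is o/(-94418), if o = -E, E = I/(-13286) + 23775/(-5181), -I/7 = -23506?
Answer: -11208/62346427 ≈ -0.00017977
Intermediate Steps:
I = 164542 (I = -7*(-23506) = 164542)
E = -381072/22451 (E = 164542/(-13286) + 23775/(-5181) = 164542*(-1/13286) + 23775*(-1/5181) = -161/13 - 7925/1727 = -381072/22451 ≈ -16.974)
o = 381072/22451 (o = -1*(-381072/22451) = 381072/22451 ≈ 16.974)
o/(-94418) = (381072/22451)/(-94418) = (381072/22451)*(-1/94418) = -11208/62346427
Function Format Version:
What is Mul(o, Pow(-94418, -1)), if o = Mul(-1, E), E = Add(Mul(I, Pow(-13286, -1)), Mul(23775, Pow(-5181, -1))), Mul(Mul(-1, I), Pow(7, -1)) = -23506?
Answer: Rational(-11208, 62346427) ≈ -0.00017977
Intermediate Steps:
I = 164542 (I = Mul(-7, -23506) = 164542)
E = Rational(-381072, 22451) (E = Add(Mul(164542, Pow(-13286, -1)), Mul(23775, Pow(-5181, -1))) = Add(Mul(164542, Rational(-1, 13286)), Mul(23775, Rational(-1, 5181))) = Add(Rational(-161, 13), Rational(-7925, 1727)) = Rational(-381072, 22451) ≈ -16.974)
o = Rational(381072, 22451) (o = Mul(-1, Rational(-381072, 22451)) = Rational(381072, 22451) ≈ 16.974)
Mul(o, Pow(-94418, -1)) = Mul(Rational(381072, 22451), Pow(-94418, -1)) = Mul(Rational(381072, 22451), Rational(-1, 94418)) = Rational(-11208, 62346427)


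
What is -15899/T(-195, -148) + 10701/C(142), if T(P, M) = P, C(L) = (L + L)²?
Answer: 98802803/1209840 ≈ 81.666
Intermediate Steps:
C(L) = 4*L² (C(L) = (2*L)² = 4*L²)
-15899/T(-195, -148) + 10701/C(142) = -15899/(-195) + 10701/((4*142²)) = -15899*(-1/195) + 10701/((4*20164)) = 1223/15 + 10701/80656 = 98802803/1209840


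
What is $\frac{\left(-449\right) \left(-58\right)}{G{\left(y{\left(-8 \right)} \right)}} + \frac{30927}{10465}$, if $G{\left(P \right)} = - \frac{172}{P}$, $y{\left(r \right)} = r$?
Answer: $\frac{42029917}{34615} \approx 1214.2$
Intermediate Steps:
$\frac{\left(-449\right) \left(-58\right)}{G{\left(y{\left(-8 \right)} \right)}} + \frac{30927}{10465} = \frac{\left(-449\right) \left(-58\right)}{\left(-172\right) \frac{1}{-8}} + \frac{30927}{10465} = \frac{26042}{\left(-172\right) \left(- \frac{1}{8}\right)} + 30927 \cdot \frac{1}{10465} = \frac{26042}{\frac{43}{2}} + \frac{2379}{805} = 26042 \cdot \frac{2}{43} + \frac{2379}{805} = \frac{52084}{43} + \frac{2379}{805} = \frac{42029917}{34615}$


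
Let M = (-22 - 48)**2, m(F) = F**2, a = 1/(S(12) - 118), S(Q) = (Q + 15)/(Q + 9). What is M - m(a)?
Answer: 3270696051/667489 ≈ 4900.0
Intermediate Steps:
S(Q) = (15 + Q)/(9 + Q)
a = -7/817 (a = 1/((15 + 12)/(9 + 12) - 118) = 1/(27/21 - 118) = 1/((1/21)*27 - 118) = 1/(9/7 - 118) = 1/(-817/7) = -7/817 ≈ -0.0085679)
M = 4900 (M = (-70)**2 = 4900)
M - m(a) = 4900 - (-7/817)**2 = 4900 - 1*49/667489 = 4900 - 49/667489 = 3270696051/667489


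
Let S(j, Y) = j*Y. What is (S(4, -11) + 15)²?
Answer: 841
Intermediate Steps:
S(j, Y) = Y*j
(S(4, -11) + 15)² = (-11*4 + 15)² = (-44 + 15)² = (-29)² = 841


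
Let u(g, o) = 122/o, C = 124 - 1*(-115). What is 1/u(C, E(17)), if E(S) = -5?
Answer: -5/122 ≈ -0.040984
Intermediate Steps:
C = 239 (C = 124 + 115 = 239)
1/u(C, E(17)) = 1/(122/(-5)) = 1/(122*(-1/5)) = 1/(-122/5) = -5/122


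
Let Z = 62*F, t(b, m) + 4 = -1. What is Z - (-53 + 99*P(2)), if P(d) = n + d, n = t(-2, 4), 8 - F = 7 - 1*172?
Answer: 11076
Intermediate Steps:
F = 173 (F = 8 - (7 - 1*172) = 8 - (7 - 172) = 8 - 1*(-165) = 8 + 165 = 173)
t(b, m) = -5 (t(b, m) = -4 - 1 = -5)
n = -5
Z = 10726 (Z = 62*173 = 10726)
P(d) = -5 + d
Z - (-53 + 99*P(2)) = 10726 - (-53 + 99*(-5 + 2)) = 10726 - (-53 + 99*(-3)) = 10726 - (-53 - 297) = 10726 - 1*(-350) = 10726 + 350 = 11076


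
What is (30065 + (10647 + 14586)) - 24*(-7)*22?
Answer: 58994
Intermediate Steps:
(30065 + (10647 + 14586)) - 24*(-7)*22 = (30065 + 25233) + 168*22 = 55298 + 3696 = 58994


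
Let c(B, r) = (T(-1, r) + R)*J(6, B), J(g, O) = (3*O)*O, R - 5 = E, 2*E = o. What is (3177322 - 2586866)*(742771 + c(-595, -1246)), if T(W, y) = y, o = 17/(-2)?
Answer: -780468356014474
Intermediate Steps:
o = -17/2 (o = 17*(-½) = -17/2 ≈ -8.5000)
E = -17/4 (E = (½)*(-17/2) = -17/4 ≈ -4.2500)
R = ¾ (R = 5 - 17/4 = ¾ ≈ 0.75000)
J(g, O) = 3*O²
c(B, r) = 3*B²*(¾ + r) (c(B, r) = (r + ¾)*(3*B²) = (¾ + r)*(3*B²) = 3*B²*(¾ + r))
(3177322 - 2586866)*(742771 + c(-595, -1246)) = (3177322 - 2586866)*(742771 + (-595)²*(9/4 + 3*(-1246))) = 590456*(742771 + 354025*(9/4 - 3738)) = 590456*(742771 + 354025*(-14943/4)) = 590456*(742771 - 5290195575/4) = 590456*(-5287224491/4) = -780468356014474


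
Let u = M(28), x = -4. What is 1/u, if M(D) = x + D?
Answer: 1/24 ≈ 0.041667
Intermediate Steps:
M(D) = -4 + D
u = 24 (u = -4 + 28 = 24)
1/u = 1/24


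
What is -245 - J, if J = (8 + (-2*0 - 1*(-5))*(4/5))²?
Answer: -389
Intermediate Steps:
J = 144 (J = (8 + (0 + 5)*(4*(⅕)))² = (8 + 5*(⅘))² = (8 + 4)² = 12² = 144)
-245 - J = -245 - 1*144 = -245 - 144 = -389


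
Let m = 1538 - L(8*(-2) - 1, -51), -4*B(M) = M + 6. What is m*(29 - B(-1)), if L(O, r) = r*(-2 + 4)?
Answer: 49610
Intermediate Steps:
B(M) = -3/2 - M/4 (B(M) = -(M + 6)/4 = -(6 + M)/4 = -3/2 - M/4)
L(O, r) = 2*r (L(O, r) = r*2 = 2*r)
m = 1640 (m = 1538 - 2*(-51) = 1538 - 1*(-102) = 1538 + 102 = 1640)
m*(29 - B(-1)) = 1640*(29 - (-3/2 - ¼*(-1))) = 1640*(29 - (-3/2 + ¼)) = 1640*(29 - 1*(-5/4)) = 1640*(29 + 5/4) = 1640*(121/4) = 49610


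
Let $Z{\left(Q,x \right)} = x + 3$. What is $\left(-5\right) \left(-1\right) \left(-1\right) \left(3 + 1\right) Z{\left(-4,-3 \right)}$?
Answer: $0$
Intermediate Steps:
$Z{\left(Q,x \right)} = 3 + x$
$\left(-5\right) \left(-1\right) \left(-1\right) \left(3 + 1\right) Z{\left(-4,-3 \right)} = \left(-5\right) \left(-1\right) \left(-1\right) \left(3 + 1\right) \left(3 - 3\right) = 5 \left(-1\right) 4 \cdot 0 = \left(-5\right) 4 \cdot 0 = \left(-20\right) 0 = 0$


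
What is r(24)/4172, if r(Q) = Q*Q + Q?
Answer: 150/1043 ≈ 0.14382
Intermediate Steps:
r(Q) = Q + Q**2 (r(Q) = Q**2 + Q = Q + Q**2)
r(24)/4172 = (24*(1 + 24))/4172 = (24*25)*(1/4172) = 600*(1/4172) = 150/1043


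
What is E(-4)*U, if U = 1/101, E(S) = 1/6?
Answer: 1/606 ≈ 0.0016502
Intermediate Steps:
E(S) = 1/6
U = 1/101 ≈ 0.0099010
E(-4)*U = (1/6)*(1/101) = 1/606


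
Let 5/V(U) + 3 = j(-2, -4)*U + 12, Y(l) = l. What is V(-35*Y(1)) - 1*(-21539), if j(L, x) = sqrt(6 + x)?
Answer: 51025846/2369 - 175*sqrt(2)/2369 ≈ 21539.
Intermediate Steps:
V(U) = 5/(9 + U*sqrt(2)) (V(U) = 5/(-3 + (sqrt(6 - 4)*U + 12)) = 5/(-3 + (sqrt(2)*U + 12)) = 5/(-3 + (U*sqrt(2) + 12)) = 5/(-3 + (12 + U*sqrt(2))) = 5/(9 + U*sqrt(2)))
V(-35*Y(1)) - 1*(-21539) = 5/(9 + (-35*1)*sqrt(2)) - 1*(-21539) = 5/(9 - 35*sqrt(2)) + 21539 = 21539 + 5/(9 - 35*sqrt(2))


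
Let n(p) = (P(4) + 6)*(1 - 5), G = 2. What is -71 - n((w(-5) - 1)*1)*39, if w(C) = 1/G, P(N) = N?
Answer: 1489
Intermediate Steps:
w(C) = ½ (w(C) = 1/2 = ½)
n(p) = -40 (n(p) = (4 + 6)*(1 - 5) = 10*(-4) = -40)
-71 - n((w(-5) - 1)*1)*39 = -71 - 1*(-40)*39 = -71 + 40*39 = -71 + 1560 = 1489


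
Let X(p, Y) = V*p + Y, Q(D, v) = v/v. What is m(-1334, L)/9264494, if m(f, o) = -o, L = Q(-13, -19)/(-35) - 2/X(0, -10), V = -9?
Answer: -3/162128645 ≈ -1.8504e-8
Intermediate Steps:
Q(D, v) = 1
X(p, Y) = Y - 9*p (X(p, Y) = -9*p + Y = Y - 9*p)
L = 6/35 (L = 1/(-35) - 2/(-10 - 9*0) = 1*(-1/35) - 2/(-10 + 0) = -1/35 - 2/(-10) = -1/35 - 2*(-⅒) = -1/35 + ⅕ = 6/35 ≈ 0.17143)
m(-1334, L)/9264494 = -1*6/35/9264494 = -6/35*1/9264494 = -3/162128645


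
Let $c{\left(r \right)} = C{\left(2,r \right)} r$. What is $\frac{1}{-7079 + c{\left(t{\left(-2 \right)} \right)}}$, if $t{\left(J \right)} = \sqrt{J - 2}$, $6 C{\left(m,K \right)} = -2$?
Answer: $- \frac{63711}{451010173} + \frac{6 i}{451010173} \approx -0.00014126 + 1.3303 \cdot 10^{-8} i$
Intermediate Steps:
$C{\left(m,K \right)} = - \frac{1}{3}$ ($C{\left(m,K \right)} = \frac{1}{6} \left(-2\right) = - \frac{1}{3}$)
$t{\left(J \right)} = \sqrt{-2 + J}$
$c{\left(r \right)} = - \frac{r}{3}$
$\frac{1}{-7079 + c{\left(t{\left(-2 \right)} \right)}} = \frac{1}{-7079 - \frac{\sqrt{-2 - 2}}{3}} = \frac{1}{-7079 - \frac{\sqrt{-4}}{3}} = \frac{1}{-7079 - \frac{2 i}{3}} = \frac{9 \left(-7079 + \frac{2 i}{3}\right)}{451010173}$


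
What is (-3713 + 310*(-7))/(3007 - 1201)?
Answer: -1961/602 ≈ -3.2575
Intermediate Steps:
(-3713 + 310*(-7))/(3007 - 1201) = (-3713 - 2170)/1806 = -5883*1/1806 = -1961/602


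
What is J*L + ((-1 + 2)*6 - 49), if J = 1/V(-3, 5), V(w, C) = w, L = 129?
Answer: -86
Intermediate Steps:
J = -⅓ (J = 1/(-3) = -⅓ ≈ -0.33333)
J*L + ((-1 + 2)*6 - 49) = -⅓*129 + ((-1 + 2)*6 - 49) = -43 + (1*6 - 49) = -43 + (6 - 49) = -43 - 43 = -86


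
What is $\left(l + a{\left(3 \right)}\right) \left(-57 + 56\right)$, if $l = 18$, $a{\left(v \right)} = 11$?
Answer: $-29$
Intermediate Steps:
$\left(l + a{\left(3 \right)}\right) \left(-57 + 56\right) = \left(18 + 11\right) \left(-57 + 56\right) = 29 \left(-1\right) = -29$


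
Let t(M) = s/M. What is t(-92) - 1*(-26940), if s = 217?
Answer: 2478263/92 ≈ 26938.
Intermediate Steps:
t(M) = 217/M
t(-92) - 1*(-26940) = 217/(-92) - 1*(-26940) = 217*(-1/92) + 26940 = -217/92 + 26940 = 2478263/92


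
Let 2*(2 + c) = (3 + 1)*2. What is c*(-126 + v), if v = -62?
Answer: -376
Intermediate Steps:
c = 2 (c = -2 + ((3 + 1)*2)/2 = -2 + (4*2)/2 = -2 + (½)*8 = -2 + 4 = 2)
c*(-126 + v) = 2*(-126 - 62) = 2*(-188) = -376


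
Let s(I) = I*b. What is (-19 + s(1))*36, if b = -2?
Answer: -756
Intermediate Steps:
s(I) = -2*I (s(I) = I*(-2) = -2*I)
(-19 + s(1))*36 = (-19 - 2*1)*36 = (-19 - 2)*36 = -21*36 = -756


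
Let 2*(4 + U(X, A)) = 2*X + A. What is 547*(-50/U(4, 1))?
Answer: -54700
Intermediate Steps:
U(X, A) = -4 + X + A/2 (U(X, A) = -4 + (2*X + A)/2 = -4 + (A + 2*X)/2 = -4 + (X + A/2) = -4 + X + A/2)
547*(-50/U(4, 1)) = 547*(-50/(-4 + 4 + (½)*1)) = 547*(-50/(-4 + 4 + ½)) = 547*(-50/½) = 547*(-50*2) = 547*(-100) = -54700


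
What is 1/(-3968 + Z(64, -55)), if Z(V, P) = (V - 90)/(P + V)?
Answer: -9/35738 ≈ -0.00025183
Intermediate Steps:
Z(V, P) = (-90 + V)/(P + V)
1/(-3968 + Z(64, -55)) = 1/(-3968 + (-90 + 64)/(-55 + 64)) = 1/(-3968 - 26/9) = 1/(-35738/9) = -9/35738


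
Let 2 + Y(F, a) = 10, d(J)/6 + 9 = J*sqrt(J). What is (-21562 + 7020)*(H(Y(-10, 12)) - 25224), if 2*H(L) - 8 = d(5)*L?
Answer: 369890312 - 1745040*sqrt(5) ≈ 3.6599e+8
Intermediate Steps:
d(J) = -54 + 6*J**(3/2) (d(J) = -54 + 6*(J*sqrt(J)) = -54 + 6*J**(3/2))
Y(F, a) = 8 (Y(F, a) = -2 + 10 = 8)
H(L) = 4 + L*(-54 + 30*sqrt(5))/2 (H(L) = 4 + ((-54 + 6*5**(3/2))*L)/2 = 4 + ((-54 + 6*(5*sqrt(5)))*L)/2 = 4 + ((-54 + 30*sqrt(5))*L)/2 = 4 + (L*(-54 + 30*sqrt(5)))/2 = 4 + L*(-54 + 30*sqrt(5))/2)
(-21562 + 7020)*(H(Y(-10, 12)) - 25224) = (-21562 + 7020)*((4 - 3*8*(9 - 5*sqrt(5))) - 25224) = -14542*((4 + (-216 + 120*sqrt(5))) - 25224) = -14542*((-212 + 120*sqrt(5)) - 25224) = -14542*(-25436 + 120*sqrt(5)) = 369890312 - 1745040*sqrt(5)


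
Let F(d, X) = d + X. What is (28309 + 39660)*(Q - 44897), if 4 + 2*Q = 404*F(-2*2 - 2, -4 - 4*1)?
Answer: -3243956463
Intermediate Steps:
F(d, X) = X + d
Q = -2830 (Q = -2 + (404*((-4 - 4*1) + (-2*2 - 2)))/2 = -2 + (404*((-4 - 4) + (-4 - 2)))/2 = -2 + (404*(-8 - 6))/2 = -2 + (404*(-14))/2 = -2 + (1/2)*(-5656) = -2 - 2828 = -2830)
(28309 + 39660)*(Q - 44897) = (28309 + 39660)*(-2830 - 44897) = 67969*(-47727) = -3243956463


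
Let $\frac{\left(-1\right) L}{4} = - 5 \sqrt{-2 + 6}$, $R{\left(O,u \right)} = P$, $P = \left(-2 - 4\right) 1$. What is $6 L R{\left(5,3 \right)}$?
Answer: $-1440$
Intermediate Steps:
$P = -6$ ($P = \left(-6\right) 1 = -6$)
$R{\left(O,u \right)} = -6$
$L = 40$ ($L = - 4 \left(- 5 \sqrt{-2 + 6}\right) = - 4 \left(- 5 \sqrt{4}\right) = - 4 \left(\left(-5\right) 2\right) = \left(-4\right) \left(-10\right) = 40$)
$6 L R{\left(5,3 \right)} = 6 \cdot 40 \left(-6\right) = 6 \left(-240\right) = -1440$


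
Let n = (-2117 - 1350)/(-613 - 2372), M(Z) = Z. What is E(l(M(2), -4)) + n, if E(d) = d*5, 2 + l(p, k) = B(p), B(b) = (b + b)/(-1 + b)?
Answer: 33317/2985 ≈ 11.161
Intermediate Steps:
B(b) = 2*b/(-1 + b) (B(b) = (2*b)/(-1 + b) = 2*b/(-1 + b))
l(p, k) = -2 + 2*p/(-1 + p)
n = 3467/2985 (n = -3467/(-2985) = -3467*(-1/2985) = 3467/2985 ≈ 1.1615)
E(d) = 5*d
E(l(M(2), -4)) + n = 5*(2/(-1 + 2)) + 3467/2985 = 5*(2/1) + 3467/2985 = 5*(2*1) + 3467/2985 = 5*2 + 3467/2985 = 10 + 3467/2985 = 33317/2985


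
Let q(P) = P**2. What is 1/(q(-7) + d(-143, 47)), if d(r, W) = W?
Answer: 1/96 ≈ 0.010417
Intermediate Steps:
1/(q(-7) + d(-143, 47)) = 1/((-7)**2 + 47) = 1/(49 + 47) = 1/96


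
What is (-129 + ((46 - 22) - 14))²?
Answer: 14161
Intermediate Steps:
(-129 + ((46 - 22) - 14))² = (-129 + (24 - 14))² = (-129 + 10)² = (-119)² = 14161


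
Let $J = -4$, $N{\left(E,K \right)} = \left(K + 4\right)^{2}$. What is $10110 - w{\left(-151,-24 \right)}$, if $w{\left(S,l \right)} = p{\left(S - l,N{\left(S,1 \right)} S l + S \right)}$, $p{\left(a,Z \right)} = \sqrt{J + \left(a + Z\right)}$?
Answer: $10110 - \sqrt{90318} \approx 9809.5$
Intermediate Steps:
$N{\left(E,K \right)} = \left(4 + K\right)^{2}$
$p{\left(a,Z \right)} = \sqrt{-4 + Z + a}$ ($p{\left(a,Z \right)} = \sqrt{-4 + \left(a + Z\right)} = \sqrt{-4 + \left(Z + a\right)} = \sqrt{-4 + Z + a}$)
$w{\left(S,l \right)} = \sqrt{-4 - l + 2 S + 25 S l}$ ($w{\left(S,l \right)} = \sqrt{-4 + \left(\left(4 + 1\right)^{2} S l + S\right) + \left(S - l\right)} = \sqrt{-4 + \left(5^{2} S l + S\right) + \left(S - l\right)} = \sqrt{-4 + \left(25 S l + S\right) + \left(S - l\right)} = \sqrt{-4 + \left(S + 25 S l\right) + \left(S - l\right)} = \sqrt{-4 - l + 2 S + 25 S l}$)
$10110 - w{\left(-151,-24 \right)} = 10110 - \sqrt{-4 - 151 - -24 - 151 \left(1 + 25 \left(-24\right)\right)} = 10110 - \sqrt{-4 - 151 + 24 - 151 \left(1 - 600\right)} = 10110 - \sqrt{-4 - 151 + 24 - -90449} = 10110 - \sqrt{-4 - 151 + 24 + 90449} = 10110 - \sqrt{90318}$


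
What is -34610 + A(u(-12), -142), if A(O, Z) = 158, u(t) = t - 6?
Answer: -34452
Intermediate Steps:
u(t) = -6 + t
-34610 + A(u(-12), -142) = -34610 + 158 = -34452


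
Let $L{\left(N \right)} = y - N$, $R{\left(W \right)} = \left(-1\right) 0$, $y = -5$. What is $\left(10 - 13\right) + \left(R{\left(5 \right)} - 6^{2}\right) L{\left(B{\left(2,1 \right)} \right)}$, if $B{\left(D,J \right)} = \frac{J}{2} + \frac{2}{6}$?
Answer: $207$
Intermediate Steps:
$B{\left(D,J \right)} = \frac{1}{3} + \frac{J}{2}$ ($B{\left(D,J \right)} = J \frac{1}{2} + 2 \cdot \frac{1}{6} = \frac{J}{2} + \frac{1}{3} = \frac{1}{3} + \frac{J}{2}$)
$R{\left(W \right)} = 0$
$L{\left(N \right)} = -5 - N$
$\left(10 - 13\right) + \left(R{\left(5 \right)} - 6^{2}\right) L{\left(B{\left(2,1 \right)} \right)} = \left(10 - 13\right) + \left(0 - 6^{2}\right) \left(-5 - \left(\frac{1}{3} + \frac{1}{2} \cdot 1\right)\right) = \left(10 - 13\right) + \left(0 - 36\right) \left(-5 - \left(\frac{1}{3} + \frac{1}{2}\right)\right) = -3 + \left(0 - 36\right) \left(-5 - \frac{5}{6}\right) = -3 - 36 \left(-5 - \frac{5}{6}\right) = -3 - -210 = -3 + 210 = 207$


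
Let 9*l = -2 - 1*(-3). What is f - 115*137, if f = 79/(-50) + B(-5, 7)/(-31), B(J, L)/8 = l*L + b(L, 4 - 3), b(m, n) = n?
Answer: -219810691/13950 ≈ -15757.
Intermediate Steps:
l = ⅑ (l = (-2 - 1*(-3))/9 = (-2 + 3)/9 = (⅑)*1 = ⅑ ≈ 0.11111)
B(J, L) = 8 + 8*L/9 (B(J, L) = 8*(L/9 + (4 - 3)) = 8*(L/9 + 1) = 8*(1 + L/9) = 8 + 8*L/9)
f = -28441/13950 (f = 79/(-50) + (8 + (8/9)*7)/(-31) = 79*(-1/50) + (8 + 56/9)*(-1/31) = -79/50 + (128/9)*(-1/31) = -79/50 - 128/279 = -28441/13950 ≈ -2.0388)
f - 115*137 = -28441/13950 - 115*137 = -28441/13950 - 15755 = -219810691/13950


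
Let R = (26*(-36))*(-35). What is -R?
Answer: -32760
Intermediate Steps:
R = 32760 (R = -936*(-35) = 32760)
-R = -1*32760 = -32760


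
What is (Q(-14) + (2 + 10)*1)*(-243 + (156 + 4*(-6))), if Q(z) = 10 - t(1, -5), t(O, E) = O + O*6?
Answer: -1665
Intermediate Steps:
t(O, E) = 7*O (t(O, E) = O + 6*O = 7*O)
Q(z) = 3 (Q(z) = 10 - 7 = 3)
(Q(-14) + (2 + 10)*1)*(-243 + (156 + 4*(-6))) = (3 + (2 + 10)*1)*(-243 + (156 + 4*(-6))) = (3 + 12*1)*(-243 + (156 - 24)) = (3 + 12)*(-243 + 132) = 15*(-111) = -1665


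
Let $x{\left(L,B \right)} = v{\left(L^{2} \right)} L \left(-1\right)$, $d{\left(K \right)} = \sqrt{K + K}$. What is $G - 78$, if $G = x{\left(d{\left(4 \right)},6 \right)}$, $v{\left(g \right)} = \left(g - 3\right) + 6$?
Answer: $-78 - 22 \sqrt{2} \approx -109.11$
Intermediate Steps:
$d{\left(K \right)} = \sqrt{2} \sqrt{K}$ ($d{\left(K \right)} = \sqrt{2 K} = \sqrt{2} \sqrt{K}$)
$v{\left(g \right)} = 3 + g$ ($v{\left(g \right)} = \left(-3 + g\right) + 6 = 3 + g$)
$x{\left(L,B \right)} = - L \left(3 + L^{2}\right)$ ($x{\left(L,B \right)} = \left(3 + L^{2}\right) L \left(-1\right) = L \left(3 + L^{2}\right) \left(-1\right) = - L \left(3 + L^{2}\right)$)
$G = - 22 \sqrt{2}$ ($G = - \sqrt{2} \sqrt{4} \left(3 + \left(\sqrt{2} \sqrt{4}\right)^{2}\right) = - \sqrt{2} \cdot 2 \left(3 + \left(\sqrt{2} \cdot 2\right)^{2}\right) = - 2 \sqrt{2} \left(3 + \left(2 \sqrt{2}\right)^{2}\right) = - 2 \sqrt{2} \left(3 + 8\right) = \left(-1\right) 2 \sqrt{2} \cdot 11 = - 22 \sqrt{2} \approx -31.113$)
$G - 78 = - 22 \sqrt{2} - 78 = -78 - 22 \sqrt{2}$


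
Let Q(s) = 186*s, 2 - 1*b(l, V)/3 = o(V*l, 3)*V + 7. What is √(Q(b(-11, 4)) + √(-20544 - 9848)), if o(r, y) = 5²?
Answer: √(-58590 + 2*I*√7598) ≈ 0.3601 + 242.05*I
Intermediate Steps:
o(r, y) = 25
b(l, V) = -15 - 75*V (b(l, V) = 6 - 3*(25*V + 7) = 6 - 3*(7 + 25*V) = 6 + (-21 - 75*V) = -15 - 75*V)
√(Q(b(-11, 4)) + √(-20544 - 9848)) = √(186*(-15 - 75*4) + √(-20544 - 9848)) = √(186*(-15 - 300) + √(-30392)) = √(186*(-315) + 2*I*√7598) = √(-58590 + 2*I*√7598)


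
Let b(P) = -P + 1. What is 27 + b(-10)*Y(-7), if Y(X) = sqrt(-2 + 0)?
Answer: 27 + 11*I*sqrt(2) ≈ 27.0 + 15.556*I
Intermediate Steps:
Y(X) = I*sqrt(2) (Y(X) = sqrt(-2) = I*sqrt(2))
b(P) = 1 - P
27 + b(-10)*Y(-7) = 27 + (1 - 1*(-10))*(I*sqrt(2)) = 27 + (1 + 10)*(I*sqrt(2)) = 27 + 11*(I*sqrt(2)) = 27 + 11*I*sqrt(2)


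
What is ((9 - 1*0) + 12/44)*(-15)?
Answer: -1530/11 ≈ -139.09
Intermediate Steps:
((9 - 1*0) + 12/44)*(-15) = ((9 + 0) + 12*(1/44))*(-15) = (9 + 3/11)*(-15) = (102/11)*(-15) = -1530/11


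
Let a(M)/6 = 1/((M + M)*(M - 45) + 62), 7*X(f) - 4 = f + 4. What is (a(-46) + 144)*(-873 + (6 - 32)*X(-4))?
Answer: -3774064965/29519 ≈ -1.2785e+5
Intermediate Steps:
X(f) = 8/7 + f/7 (X(f) = 4/7 + (f + 4)/7 = 4/7 + (4 + f)/7 = 4/7 + (4/7 + f/7) = 8/7 + f/7)
a(M) = 6/(62 + 2*M*(-45 + M)) (a(M) = 6/((M + M)*(M - 45) + 62) = 6/((2*M)*(-45 + M) + 62) = 6/(2*M*(-45 + M) + 62) = 6/(62 + 2*M*(-45 + M)))
(a(-46) + 144)*(-873 + (6 - 32)*X(-4)) = (3/(31 + (-46)**2 - 45*(-46)) + 144)*(-873 + (6 - 32)*(8/7 + (1/7)*(-4))) = (3/(31 + 2116 + 2070) + 144)*(-873 - 26*(8/7 - 4/7)) = (3/4217 + 144)*(-873 - 26*4/7) = (3*(1/4217) + 144)*(-873 - 104/7) = (3/4217 + 144)*(-6215/7) = (607251/4217)*(-6215/7) = -3774064965/29519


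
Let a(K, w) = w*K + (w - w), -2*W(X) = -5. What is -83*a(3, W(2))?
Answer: -1245/2 ≈ -622.50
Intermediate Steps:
W(X) = 5/2 (W(X) = -½*(-5) = 5/2)
a(K, w) = K*w (a(K, w) = K*w + 0 = K*w)
-83*a(3, W(2)) = -249*5/2 = -83*15/2 = -1245/2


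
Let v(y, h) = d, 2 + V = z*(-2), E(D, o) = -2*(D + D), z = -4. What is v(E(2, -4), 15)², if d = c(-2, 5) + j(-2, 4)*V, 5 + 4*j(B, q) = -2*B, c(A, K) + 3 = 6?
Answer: 9/4 ≈ 2.2500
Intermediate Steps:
c(A, K) = 3 (c(A, K) = -3 + 6 = 3)
E(D, o) = -4*D
j(B, q) = -5/4 - B/2 (j(B, q) = -5/4 + (-2*B)/4 = -5/4 - B/2)
V = 6 (V = -2 - 4*(-2) = -2 + 8 = 6)
d = 3/2 (d = 3 + (-5/4 - ½*(-2))*6 = 3 + (-5/4 + 1)*6 = 3 - ¼*6 = 3 - 3/2 = 3/2 ≈ 1.5000)
v(y, h) = 3/2
v(E(2, -4), 15)² = (3/2)² = 9/4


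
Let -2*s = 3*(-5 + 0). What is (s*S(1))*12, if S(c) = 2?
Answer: 180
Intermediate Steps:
s = 15/2 (s = -3*(-5 + 0)/2 = -3*(-5)/2 = -½*(-15) = 15/2 ≈ 7.5000)
(s*S(1))*12 = ((15/2)*2)*12 = 15*12 = 180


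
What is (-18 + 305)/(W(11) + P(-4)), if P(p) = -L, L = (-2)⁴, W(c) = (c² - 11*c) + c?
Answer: -287/5 ≈ -57.400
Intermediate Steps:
W(c) = c² - 10*c
L = 16
P(p) = -16 (P(p) = -1*16 = -16)
(-18 + 305)/(W(11) + P(-4)) = (-18 + 305)/(11*(-10 + 11) - 16) = 287/(11*1 - 16) = 287/(11 - 16) = 287/(-5) = 287*(-⅕) = -287/5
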